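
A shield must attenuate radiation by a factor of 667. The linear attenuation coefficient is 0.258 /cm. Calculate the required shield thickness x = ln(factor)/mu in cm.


x = ln(factor) / mu
x = ln(667) / 0.258
x = 25.205 cm

25.205


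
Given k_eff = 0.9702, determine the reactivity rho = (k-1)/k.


rho = (k_eff - 1) / k_eff
rho = (0.9702 - 1) / 0.9702
rho = -0.030715

-0.030715


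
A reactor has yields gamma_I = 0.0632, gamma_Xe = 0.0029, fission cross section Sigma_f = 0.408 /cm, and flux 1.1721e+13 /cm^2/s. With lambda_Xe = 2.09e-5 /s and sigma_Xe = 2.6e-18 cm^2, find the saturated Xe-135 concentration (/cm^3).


Xe_eq = (gamma_I + gamma_Xe) * Sigma_f * phi / (lambda_Xe + sigma_Xe * phi)
Numerator = (0.0632 + 0.0029) * 0.408 * 1.1721e+13 = 3.161013e+11
Denominator = 2.09e-5 + 2.6e-18 * 1.1721e+13 = 5.137460e-05
Xe_eq = 3.161013e+11 / 5.137460e-05 = 6.1529e+15 /cm^3

6.1529e+15


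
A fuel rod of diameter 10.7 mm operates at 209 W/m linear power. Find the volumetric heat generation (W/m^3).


r = D / 2 / 1000 = 10.7 / 2 / 1000 = 0.00535 m
q''' = q' / (pi * r^2)
q''' = 209 / (pi * 0.00535^2)
q''' = 2.3243e+06 W/m^3

2.3243e+06


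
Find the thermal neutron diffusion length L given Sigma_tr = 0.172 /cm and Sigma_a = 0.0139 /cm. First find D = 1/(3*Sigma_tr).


D = 1 / (3 * Sigma_tr) = 1 / (3 * 0.172) = 1.937984 cm
L = sqrt(D / Sigma_a)
L = sqrt(1.937984 / 0.0139)
L = 11.808 cm

11.808


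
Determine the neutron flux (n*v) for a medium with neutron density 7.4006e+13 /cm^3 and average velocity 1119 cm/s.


phi = n * v
phi = 7.4006e+13 * 1119
phi = 8.2813e+16 /cm^2/s

8.2813e+16


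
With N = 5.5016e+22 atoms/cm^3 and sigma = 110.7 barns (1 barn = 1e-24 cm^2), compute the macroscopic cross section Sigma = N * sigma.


Sigma = N * sigma_barns * 1e-24
Sigma = 5.5016e+22 * 110.7 * 1e-24
Sigma = 6.0903 /cm

6.0903


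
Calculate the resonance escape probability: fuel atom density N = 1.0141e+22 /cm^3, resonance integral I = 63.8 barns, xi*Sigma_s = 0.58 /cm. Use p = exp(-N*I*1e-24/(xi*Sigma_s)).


p = exp(-N * I * 1e-24 / (xi*Sigma_s))
p = exp(-1.0141e+22 * 63.8 * 1e-24 / 0.58)
p = 0.32775

0.32775


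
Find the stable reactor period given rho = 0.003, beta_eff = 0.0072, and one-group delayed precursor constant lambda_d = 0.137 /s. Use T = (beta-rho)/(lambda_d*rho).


T = (beta - rho) / (lambda_d * rho)
T = (0.0072 - 0.003) / (0.137 * 0.003)
T = 10.219 s

10.219


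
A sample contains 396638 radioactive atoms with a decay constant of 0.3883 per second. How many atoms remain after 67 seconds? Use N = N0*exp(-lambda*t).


N = N0 * exp(-lambda * t)
N = 396638 * exp(-0.3883 * 67)
N = 1.9941e-06

1.9941e-06


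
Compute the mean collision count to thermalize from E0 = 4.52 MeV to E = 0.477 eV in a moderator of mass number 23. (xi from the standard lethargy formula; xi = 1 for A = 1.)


xi = 1 + (A-1)^2/(2A)*ln((A-1)/(A+1)) = 0.08448899 (for A = 23)
n = ln(E0/E) / xi
n = ln(4.52e6 / 0.477) / 0.08448899
n = ln(9.475891e+06) / 0.08448899 = 190.13

190.13


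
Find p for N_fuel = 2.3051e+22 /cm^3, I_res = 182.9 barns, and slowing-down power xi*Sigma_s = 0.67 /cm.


p = exp(-N * I * 1e-24 / (xi*Sigma_s))
p = exp(-2.3051e+22 * 182.9 * 1e-24 / 0.67)
p = 0.0018500

0.0018500


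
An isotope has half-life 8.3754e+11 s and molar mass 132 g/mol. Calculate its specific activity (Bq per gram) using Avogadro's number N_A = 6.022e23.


lambda = ln(2) / t_half = ln(2) / 8.3754e+11 = 8.275989e-13 /s
SA = lambda * N_A / M
SA = 8.275989e-13 * 6.022e23 / 132
SA = 3.7756e+09 Bq/g

3.7756e+09


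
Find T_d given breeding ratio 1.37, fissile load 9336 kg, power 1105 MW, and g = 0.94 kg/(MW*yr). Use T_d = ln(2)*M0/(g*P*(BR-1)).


Breeding gain G = BR - 1 = 1.37 - 1 = 0.37
Fissile production rate = g * P * G = 0.94 * 1105 * 0.37 = 384.319 kg/yr
T_d = ln(2) * M0 / (g * P * G)
T_d = ln(2) * 9336 / 384.319 = 16.838 yr

16.838


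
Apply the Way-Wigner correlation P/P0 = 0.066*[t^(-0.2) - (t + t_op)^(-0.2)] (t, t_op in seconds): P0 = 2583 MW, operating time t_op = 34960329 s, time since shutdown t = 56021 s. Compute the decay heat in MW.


P/P0 = 0.066 * [t^(-0.2) - (t + t_op)^(-0.2)]
P/P0 = 0.066 * [56021^(-0.2) - (56021 + 34960329)^(-0.2)]
P/P0 = 0.066 * [0.1122871 - 0.03098460] = 0.005365965
P = 2583 * 0.005365965 = 13.860 MW

13.860


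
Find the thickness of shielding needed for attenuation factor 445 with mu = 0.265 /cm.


x = ln(factor) / mu
x = ln(445) / 0.265
x = 23.012 cm

23.012


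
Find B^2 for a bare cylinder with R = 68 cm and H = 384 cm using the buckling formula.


B^2 = (2.405/R)^2 + (pi/H)^2
B^2 = (2.405/68)^2 + (pi/384)^2
B^2 = 0.0013178 /cm^2

0.0013178


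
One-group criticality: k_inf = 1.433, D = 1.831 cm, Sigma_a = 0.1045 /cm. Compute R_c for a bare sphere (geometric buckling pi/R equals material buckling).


L^2 = D / Sigma_a = 1.831 / 0.1045 = 17.52153 cm^2
B_m^2 = (k_inf - 1) / L^2 = (1.433 - 1) / 17.52153 = 0.02471245 /cm^2
For a bare sphere: B_g = pi/R, so R_c = pi / sqrt(B_m^2)
R_c = pi / sqrt(0.02471245) = 19.984 cm

19.984


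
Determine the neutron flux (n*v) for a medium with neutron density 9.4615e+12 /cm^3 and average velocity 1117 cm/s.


phi = n * v
phi = 9.4615e+12 * 1117
phi = 1.0568e+16 /cm^2/s

1.0568e+16


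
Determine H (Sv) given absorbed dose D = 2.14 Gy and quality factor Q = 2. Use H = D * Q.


H = D * Q
H = 2.14 * 2
H = 4.2800 Sv

4.2800


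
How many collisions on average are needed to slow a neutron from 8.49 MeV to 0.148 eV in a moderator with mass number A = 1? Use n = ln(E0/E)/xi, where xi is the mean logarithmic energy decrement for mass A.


xi = 1 + (A-1)^2/(2A)*ln((A-1)/(A+1)) = 1 (for A = 1)
n = ln(E0/E) / xi
n = ln(8.49e6 / 0.148) / 1
n = ln(5.736486e+07) / 1 = 17.865

17.865


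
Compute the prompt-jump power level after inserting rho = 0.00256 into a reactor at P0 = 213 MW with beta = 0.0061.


P1/P0 = beta / (beta - rho)
P1/P0 = 0.0061 / (0.0061 - 0.00256) = 1.723164
P1 = 213 * 1.723164 = 367.03 MW

367.03


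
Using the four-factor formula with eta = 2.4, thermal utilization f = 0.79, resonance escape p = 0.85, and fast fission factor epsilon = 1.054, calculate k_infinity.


k_inf = eta * f * p * epsilon
k_inf = 2.4 * 0.79 * 0.85 * 1.054
k_inf = 1.6986

1.6986


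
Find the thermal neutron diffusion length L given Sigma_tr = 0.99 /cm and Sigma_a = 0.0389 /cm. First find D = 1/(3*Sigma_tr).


D = 1 / (3 * Sigma_tr) = 1 / (3 * 0.99) = 0.3367003 cm
L = sqrt(D / Sigma_a)
L = sqrt(0.3367003 / 0.0389)
L = 2.9420 cm

2.9420


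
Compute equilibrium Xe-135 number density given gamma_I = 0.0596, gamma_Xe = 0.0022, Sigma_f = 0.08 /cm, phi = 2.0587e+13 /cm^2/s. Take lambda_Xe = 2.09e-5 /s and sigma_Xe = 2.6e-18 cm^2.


Xe_eq = (gamma_I + gamma_Xe) * Sigma_f * phi / (lambda_Xe + sigma_Xe * phi)
Numerator = (0.0596 + 0.0022) * 0.08 * 2.0587e+13 = 1.017821e+11
Denominator = 2.09e-5 + 2.6e-18 * 2.0587e+13 = 7.442620e-05
Xe_eq = 1.017821e+11 / 7.442620e-05 = 1.3676e+15 /cm^3

1.3676e+15


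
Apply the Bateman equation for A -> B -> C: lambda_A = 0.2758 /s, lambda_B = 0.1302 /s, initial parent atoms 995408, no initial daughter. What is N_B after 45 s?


N_B(t) = lambda_A * N_A0 / (lambda_B - lambda_A) * [exp(-lambda_A*t) - exp(-lambda_B*t)]
exp(-0.2758*45) = 4.073532e-06; exp(-0.1302*45) = 0.002854096
N_B = 0.2758 * 995408 / (0.1302 - 0.2758) * (4.073532e-06 - 0.002854096)
N_B = 5373.8

5373.8


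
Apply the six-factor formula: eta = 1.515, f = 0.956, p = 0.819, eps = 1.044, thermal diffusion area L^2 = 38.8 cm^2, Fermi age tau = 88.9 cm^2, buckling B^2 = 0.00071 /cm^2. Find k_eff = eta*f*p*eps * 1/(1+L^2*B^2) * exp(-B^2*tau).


k_inf = eta*f*p*eps = 1.515*0.956*0.819*1.044 = 1.238383
P_TNL = 1/(1 + L^2*B^2) = 1/(1 + 38.8*0.00071) = 0.9731905
P_FNL = exp(-B^2*tau) = exp(-0.00071*88.9) = 0.9388317
k_eff = k_inf * P_TNL * P_FNL = 1.238383 * 0.9731905 * 0.9388317
k_eff = 1.1315

1.1315


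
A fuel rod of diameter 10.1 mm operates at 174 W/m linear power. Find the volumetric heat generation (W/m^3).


r = D / 2 / 1000 = 10.1 / 2 / 1000 = 0.00505 m
q''' = q' / (pi * r^2)
q''' = 174 / (pi * 0.00505^2)
q''' = 2.1718e+06 W/m^3

2.1718e+06


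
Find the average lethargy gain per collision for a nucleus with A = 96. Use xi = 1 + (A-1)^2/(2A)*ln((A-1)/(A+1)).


xi = 1 + (A-1)^2/(2A) * ln((A-1)/(A+1))
xi = 1 + (96-1)^2/(2*96) * ln((96-1)/(96 +1))
xi = 0.020689

0.020689


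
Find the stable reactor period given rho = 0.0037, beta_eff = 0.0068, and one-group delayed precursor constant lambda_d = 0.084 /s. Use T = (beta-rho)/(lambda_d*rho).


T = (beta - rho) / (lambda_d * rho)
T = (0.0068 - 0.0037) / (0.084 * 0.0037)
T = 9.9743 s

9.9743


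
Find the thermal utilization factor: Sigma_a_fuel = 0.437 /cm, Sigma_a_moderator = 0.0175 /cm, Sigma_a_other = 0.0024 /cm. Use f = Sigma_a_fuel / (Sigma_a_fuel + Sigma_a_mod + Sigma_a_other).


f = Sigma_a_fuel / (Sigma_a_fuel + Sigma_a_mod + Sigma_a_other)
f = 0.437 / (0.437 + 0.0175 + 0.0024)
f = 0.95645

0.95645


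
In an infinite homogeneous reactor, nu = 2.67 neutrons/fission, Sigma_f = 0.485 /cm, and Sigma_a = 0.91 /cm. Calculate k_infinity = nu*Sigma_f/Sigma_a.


k_inf = nu * Sigma_f / Sigma_a
k_inf = 2.67 * 0.485 / 0.91
k_inf = 1.4230

1.4230


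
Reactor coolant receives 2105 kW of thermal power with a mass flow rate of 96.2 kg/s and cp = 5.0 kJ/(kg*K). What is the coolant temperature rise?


dT = Q / (m_dot * cp)
dT = 2105 / (96.2 * 5.0)
dT = 4.3763 C

4.3763


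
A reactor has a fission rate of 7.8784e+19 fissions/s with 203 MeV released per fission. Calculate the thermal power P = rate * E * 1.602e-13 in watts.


P = fission_rate * E_MeV * 1.602e-13
P = 7.8784e+19 * 203 * 1.602e-13
P = 2.5621e+09 W

2.5621e+09


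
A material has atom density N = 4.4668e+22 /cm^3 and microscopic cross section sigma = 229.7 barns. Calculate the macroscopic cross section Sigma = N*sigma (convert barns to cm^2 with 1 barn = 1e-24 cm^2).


Sigma = N * sigma_barns * 1e-24
Sigma = 4.4668e+22 * 229.7 * 1e-24
Sigma = 10.260 /cm

10.260


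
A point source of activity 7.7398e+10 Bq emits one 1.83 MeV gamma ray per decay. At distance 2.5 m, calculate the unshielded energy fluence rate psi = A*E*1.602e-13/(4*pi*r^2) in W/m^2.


psi = A * E * 1.602e-13 / (4*pi*r^2)
psi = 7.7398e+10 * 1.83 * 1.602e-13 / (4*pi*2.5^2)
psi = 2.8890e-04 W/m^2

2.8890e-04


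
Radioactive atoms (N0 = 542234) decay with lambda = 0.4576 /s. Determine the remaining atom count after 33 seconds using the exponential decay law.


N = N0 * exp(-lambda * t)
N = 542234 * exp(-0.4576 * 33)
N = 0.14997

0.14997


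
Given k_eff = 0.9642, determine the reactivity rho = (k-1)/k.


rho = (k_eff - 1) / k_eff
rho = (0.9642 - 1) / 0.9642
rho = -0.037129

-0.037129


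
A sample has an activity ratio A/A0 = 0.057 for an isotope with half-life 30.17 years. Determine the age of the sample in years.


lambda = ln(2) / t_half = ln(2) / 30.17 = 0.02297472 /yr
t = -ln(A/A0) / lambda
t = -ln(0.057) / 0.02297472
t = 124.69 yr

124.69


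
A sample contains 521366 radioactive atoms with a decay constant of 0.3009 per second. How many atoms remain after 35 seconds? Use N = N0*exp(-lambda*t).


N = N0 * exp(-lambda * t)
N = 521366 * exp(-0.3009 * 35)
N = 13.911

13.911


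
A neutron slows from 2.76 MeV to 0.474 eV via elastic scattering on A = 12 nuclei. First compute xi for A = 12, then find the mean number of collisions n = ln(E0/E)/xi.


xi = 1 + (A-1)^2/(2A)*ln((A-1)/(A+1)) = 0.1577690 (for A = 12)
n = ln(E0/E) / xi
n = ln(2.76e6 / 0.474) / 0.1577690
n = ln(5.822785e+06) / 0.1577690 = 98.735

98.735


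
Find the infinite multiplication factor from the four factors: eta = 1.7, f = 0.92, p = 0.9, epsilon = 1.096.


k_inf = eta * f * p * epsilon
k_inf = 1.7 * 0.92 * 0.9 * 1.096
k_inf = 1.5427

1.5427


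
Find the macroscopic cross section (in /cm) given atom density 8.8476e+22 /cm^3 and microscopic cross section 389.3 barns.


Sigma = N * sigma_barns * 1e-24
Sigma = 8.8476e+22 * 389.3 * 1e-24
Sigma = 34.444 /cm

34.444


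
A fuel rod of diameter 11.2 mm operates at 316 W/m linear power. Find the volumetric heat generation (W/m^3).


r = D / 2 / 1000 = 11.2 / 2 / 1000 = 0.0056 m
q''' = q' / (pi * r^2)
q''' = 316 / (pi * 0.0056^2)
q''' = 3.2075e+06 W/m^3

3.2075e+06


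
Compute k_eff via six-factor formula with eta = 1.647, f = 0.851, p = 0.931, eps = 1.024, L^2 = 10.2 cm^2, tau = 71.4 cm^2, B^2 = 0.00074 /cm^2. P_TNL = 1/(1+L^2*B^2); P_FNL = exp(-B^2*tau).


k_inf = eta*f*p*eps = 1.647*0.851*0.931*1.024 = 1.336204
P_TNL = 1/(1 + L^2*B^2) = 1/(1 + 10.2*0.00074) = 0.9925085
P_FNL = exp(-B^2*tau) = exp(-0.00074*71.4) = 0.9485356
k_eff = k_inf * P_TNL * P_FNL = 1.336204 * 0.9925085 * 0.9485356
k_eff = 1.2579

1.2579


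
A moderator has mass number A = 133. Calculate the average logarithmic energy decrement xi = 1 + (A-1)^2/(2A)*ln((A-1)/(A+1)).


xi = 1 + (A-1)^2/(2A) * ln((A-1)/(A+1))
xi = 1 + (133-1)^2/(2*133) * ln((133-1)/(133 +1))
xi = 0.014962

0.014962


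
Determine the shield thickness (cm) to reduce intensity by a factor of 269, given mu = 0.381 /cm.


x = ln(factor) / mu
x = ln(269) / 0.381
x = 14.684 cm

14.684


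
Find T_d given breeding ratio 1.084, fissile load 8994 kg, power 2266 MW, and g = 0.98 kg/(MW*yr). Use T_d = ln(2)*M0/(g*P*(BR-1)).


Breeding gain G = BR - 1 = 1.084 - 1 = 0.084
Fissile production rate = g * P * G = 0.98 * 2266 * 0.084 = 186.53712 kg/yr
T_d = ln(2) * M0 / (g * P * G)
T_d = ln(2) * 8994 / 186.53712 = 33.421 yr

33.421


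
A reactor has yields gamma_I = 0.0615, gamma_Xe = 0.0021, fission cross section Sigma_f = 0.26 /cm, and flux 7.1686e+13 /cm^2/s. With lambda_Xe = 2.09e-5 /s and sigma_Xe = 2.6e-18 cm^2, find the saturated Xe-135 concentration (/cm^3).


Xe_eq = (gamma_I + gamma_Xe) * Sigma_f * phi / (lambda_Xe + sigma_Xe * phi)
Numerator = (0.0615 + 0.0021) * 0.26 * 7.1686e+13 = 1.185400e+12
Denominator = 2.09e-5 + 2.6e-18 * 7.1686e+13 = 2.072836e-04
Xe_eq = 1.185400e+12 / 2.072836e-04 = 5.7187e+15 /cm^3

5.7187e+15


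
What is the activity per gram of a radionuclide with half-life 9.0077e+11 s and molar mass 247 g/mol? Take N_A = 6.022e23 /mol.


lambda = ln(2) / t_half = ln(2) / 9.0077e+11 = 7.695052e-13 /s
SA = lambda * N_A / M
SA = 7.695052e-13 * 6.022e23 / 247
SA = 1.8761e+09 Bq/g

1.8761e+09


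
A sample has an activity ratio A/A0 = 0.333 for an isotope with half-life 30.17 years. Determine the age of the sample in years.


lambda = ln(2) / t_half = ln(2) / 30.17 = 0.02297472 /yr
t = -ln(A/A0) / lambda
t = -ln(0.333) / 0.02297472
t = 47.862 yr

47.862


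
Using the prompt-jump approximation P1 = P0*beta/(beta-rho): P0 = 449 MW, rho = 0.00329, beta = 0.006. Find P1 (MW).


P1/P0 = beta / (beta - rho)
P1/P0 = 0.006 / (0.006 - 0.00329) = 2.214022
P1 = 449 * 2.214022 = 994.10 MW

994.10


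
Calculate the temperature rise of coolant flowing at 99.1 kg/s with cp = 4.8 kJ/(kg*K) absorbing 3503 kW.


dT = Q / (m_dot * cp)
dT = 3503 / (99.1 * 4.8)
dT = 7.3642 C

7.3642


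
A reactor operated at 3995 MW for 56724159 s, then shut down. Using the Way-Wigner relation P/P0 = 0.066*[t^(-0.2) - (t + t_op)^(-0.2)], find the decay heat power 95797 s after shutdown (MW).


P/P0 = 0.066 * [t^(-0.2) - (t + t_op)^(-0.2)]
P/P0 = 0.066 * [95797^(-0.2) - (95797 + 56724159)^(-0.2)]
P/P0 = 0.066 * [0.1008625 - 0.02812547] = 0.004800644
P = 3995 * 0.004800644 = 19.179 MW

19.179


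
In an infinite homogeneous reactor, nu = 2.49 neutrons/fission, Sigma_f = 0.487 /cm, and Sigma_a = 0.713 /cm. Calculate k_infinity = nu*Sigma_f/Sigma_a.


k_inf = nu * Sigma_f / Sigma_a
k_inf = 2.49 * 0.487 / 0.713
k_inf = 1.7007

1.7007


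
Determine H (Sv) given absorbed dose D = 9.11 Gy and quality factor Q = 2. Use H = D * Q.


H = D * Q
H = 9.11 * 2
H = 18.220 Sv

18.220


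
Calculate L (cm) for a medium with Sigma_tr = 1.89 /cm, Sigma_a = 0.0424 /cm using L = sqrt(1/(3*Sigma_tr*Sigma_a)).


D = 1 / (3 * Sigma_tr) = 1 / (3 * 1.89) = 0.1763668 cm
L = sqrt(D / Sigma_a)
L = sqrt(0.1763668 / 0.0424)
L = 2.0395 cm

2.0395


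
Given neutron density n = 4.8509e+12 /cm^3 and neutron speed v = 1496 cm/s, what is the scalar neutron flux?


phi = n * v
phi = 4.8509e+12 * 1496
phi = 7.2569e+15 /cm^2/s

7.2569e+15


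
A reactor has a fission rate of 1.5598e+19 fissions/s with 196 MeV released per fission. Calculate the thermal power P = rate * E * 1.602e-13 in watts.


P = fission_rate * E_MeV * 1.602e-13
P = 1.5598e+19 * 196 * 1.602e-13
P = 4.8976e+08 W

4.8976e+08


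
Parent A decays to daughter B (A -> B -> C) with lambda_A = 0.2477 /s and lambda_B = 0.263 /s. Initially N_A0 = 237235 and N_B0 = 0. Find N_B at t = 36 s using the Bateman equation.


N_B(t) = lambda_A * N_A0 / (lambda_B - lambda_A) * [exp(-lambda_A*t) - exp(-lambda_B*t)]
exp(-0.2477*36) = 1.340631e-04; exp(-0.263*36) = 7.728582e-05
N_B = 0.2477 * 237235 / (0.263 - 0.2477) * (1.340631e-04 - 7.728582e-05)
N_B = 218.07

218.07


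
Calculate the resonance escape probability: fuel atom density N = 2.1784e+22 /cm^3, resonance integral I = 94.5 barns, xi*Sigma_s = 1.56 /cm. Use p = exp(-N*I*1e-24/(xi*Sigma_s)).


p = exp(-N * I * 1e-24 / (xi*Sigma_s))
p = exp(-2.1784e+22 * 94.5 * 1e-24 / 1.56)
p = 0.26724

0.26724


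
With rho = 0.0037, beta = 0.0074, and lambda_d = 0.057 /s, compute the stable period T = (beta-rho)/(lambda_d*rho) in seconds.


T = (beta - rho) / (lambda_d * rho)
T = (0.0074 - 0.0037) / (0.057 * 0.0037)
T = 17.544 s

17.544


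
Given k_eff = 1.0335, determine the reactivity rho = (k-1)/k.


rho = (k_eff - 1) / k_eff
rho = (1.0335 - 1) / 1.0335
rho = 0.032414

0.032414


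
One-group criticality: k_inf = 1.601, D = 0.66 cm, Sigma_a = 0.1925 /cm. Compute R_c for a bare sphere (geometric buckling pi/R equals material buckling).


L^2 = D / Sigma_a = 0.66 / 0.1925 = 3.428571 cm^2
B_m^2 = (k_inf - 1) / L^2 = (1.601 - 1) / 3.428571 = 0.1752917 /cm^2
For a bare sphere: B_g = pi/R, so R_c = pi / sqrt(B_m^2)
R_c = pi / sqrt(0.1752917) = 7.5036 cm

7.5036


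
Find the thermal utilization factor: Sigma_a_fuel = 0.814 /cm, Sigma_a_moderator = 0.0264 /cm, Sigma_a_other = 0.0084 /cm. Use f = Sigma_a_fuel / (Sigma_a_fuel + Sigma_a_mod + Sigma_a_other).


f = Sigma_a_fuel / (Sigma_a_fuel + Sigma_a_mod + Sigma_a_other)
f = 0.814 / (0.814 + 0.0264 + 0.0084)
f = 0.95900

0.95900


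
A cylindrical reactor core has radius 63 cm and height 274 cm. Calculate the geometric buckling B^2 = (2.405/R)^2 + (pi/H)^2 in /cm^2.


B^2 = (2.405/R)^2 + (pi/H)^2
B^2 = (2.405/63)^2 + (pi/274)^2
B^2 = 0.0015888 /cm^2

0.0015888


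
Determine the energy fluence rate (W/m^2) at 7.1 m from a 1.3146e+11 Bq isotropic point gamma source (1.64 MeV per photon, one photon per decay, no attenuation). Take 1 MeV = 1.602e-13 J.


psi = A * E * 1.602e-13 / (4*pi*r^2)
psi = 1.3146e+11 * 1.64 * 1.602e-13 / (4*pi*7.1^2)
psi = 5.4522e-05 W/m^2

5.4522e-05


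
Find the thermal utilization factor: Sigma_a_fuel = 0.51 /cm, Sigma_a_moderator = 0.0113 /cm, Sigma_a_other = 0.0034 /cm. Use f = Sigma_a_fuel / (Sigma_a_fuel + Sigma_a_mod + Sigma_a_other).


f = Sigma_a_fuel / (Sigma_a_fuel + Sigma_a_mod + Sigma_a_other)
f = 0.51 / (0.51 + 0.0113 + 0.0034)
f = 0.97198

0.97198


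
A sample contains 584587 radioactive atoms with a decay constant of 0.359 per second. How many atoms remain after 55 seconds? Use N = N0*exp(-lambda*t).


N = N0 * exp(-lambda * t)
N = 584587 * exp(-0.359 * 55)
N = 0.0015549

0.0015549


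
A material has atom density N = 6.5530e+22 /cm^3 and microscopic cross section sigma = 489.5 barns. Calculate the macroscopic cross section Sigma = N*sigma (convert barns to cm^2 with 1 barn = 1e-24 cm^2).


Sigma = N * sigma_barns * 1e-24
Sigma = 6.5530e+22 * 489.5 * 1e-24
Sigma = 32.077 /cm

32.077


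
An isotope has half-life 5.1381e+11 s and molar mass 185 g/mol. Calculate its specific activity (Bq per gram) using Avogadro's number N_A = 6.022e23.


lambda = ln(2) / t_half = ln(2) / 5.1381e+11 = 1.349034e-12 /s
SA = lambda * N_A / M
SA = 1.349034e-12 * 6.022e23 / 185
SA = 4.3913e+09 Bq/g

4.3913e+09


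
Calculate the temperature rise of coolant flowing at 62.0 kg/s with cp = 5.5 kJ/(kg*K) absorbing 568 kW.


dT = Q / (m_dot * cp)
dT = 568 / (62.0 * 5.5)
dT = 1.6657 C

1.6657


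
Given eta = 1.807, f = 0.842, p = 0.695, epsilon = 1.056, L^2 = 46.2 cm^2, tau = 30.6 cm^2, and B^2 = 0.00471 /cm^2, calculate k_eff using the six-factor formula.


k_inf = eta*f*p*eps = 1.807*0.842*0.695*1.056 = 1.116655
P_TNL = 1/(1 + L^2*B^2) = 1/(1 + 46.2*0.00471) = 0.8212864
P_FNL = exp(-B^2*tau) = exp(-0.00471*30.6) = 0.8657787
k_eff = k_inf * P_TNL * P_FNL = 1.116655 * 0.8212864 * 0.8657787
k_eff = 0.79400

0.79400


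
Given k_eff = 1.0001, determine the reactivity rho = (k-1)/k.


rho = (k_eff - 1) / k_eff
rho = (1.0001 - 1) / 1.0001
rho = 9.9990e-05

9.9990e-05


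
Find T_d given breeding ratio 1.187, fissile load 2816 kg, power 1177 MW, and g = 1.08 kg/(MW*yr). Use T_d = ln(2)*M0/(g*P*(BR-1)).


Breeding gain G = BR - 1 = 1.187 - 1 = 0.187
Fissile production rate = g * P * G = 1.08 * 1177 * 0.187 = 237.70692 kg/yr
T_d = ln(2) * M0 / (g * P * G)
T_d = ln(2) * 2816 / 237.70692 = 8.2114 yr

8.2114


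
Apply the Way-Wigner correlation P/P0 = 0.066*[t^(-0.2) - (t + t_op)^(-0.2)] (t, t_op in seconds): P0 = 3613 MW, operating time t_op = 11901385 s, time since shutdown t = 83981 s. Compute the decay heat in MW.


P/P0 = 0.066 * [t^(-0.2) - (t + t_op)^(-0.2)]
P/P0 = 0.066 * [83981^(-0.2) - (83981 + 11901385)^(-0.2)]
P/P0 = 0.066 * [0.1035533 - 0.03839456] = 0.004300477
P = 3613 * 0.004300477 = 15.538 MW

15.538


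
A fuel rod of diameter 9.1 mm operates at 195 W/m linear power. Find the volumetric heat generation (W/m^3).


r = D / 2 / 1000 = 9.1 / 2 / 1000 = 0.00455 m
q''' = q' / (pi * r^2)
q''' = 195 / (pi * 0.00455^2)
q''' = 2.9982e+06 W/m^3

2.9982e+06


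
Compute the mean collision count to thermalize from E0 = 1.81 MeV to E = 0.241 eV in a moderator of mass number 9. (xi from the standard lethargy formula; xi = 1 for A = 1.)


xi = 1 + (A-1)^2/(2A)*ln((A-1)/(A+1)) = 0.2066007 (for A = 9)
n = ln(E0/E) / xi
n = ln(1.81e6 / 0.241) / 0.2066007
n = ln(7.510373e+06) / 0.2066007 = 76.630

76.630


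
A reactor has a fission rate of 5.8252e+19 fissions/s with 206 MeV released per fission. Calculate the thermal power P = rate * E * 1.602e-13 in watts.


P = fission_rate * E_MeV * 1.602e-13
P = 5.8252e+19 * 206 * 1.602e-13
P = 1.9224e+09 W

1.9224e+09


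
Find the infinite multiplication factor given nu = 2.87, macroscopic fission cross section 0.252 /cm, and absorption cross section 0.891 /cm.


k_inf = nu * Sigma_f / Sigma_a
k_inf = 2.87 * 0.252 / 0.891
k_inf = 0.81172

0.81172


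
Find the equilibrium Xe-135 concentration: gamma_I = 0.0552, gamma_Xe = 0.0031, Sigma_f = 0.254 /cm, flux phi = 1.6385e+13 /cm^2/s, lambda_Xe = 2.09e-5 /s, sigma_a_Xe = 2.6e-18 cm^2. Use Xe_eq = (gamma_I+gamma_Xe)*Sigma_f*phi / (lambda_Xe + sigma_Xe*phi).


Xe_eq = (gamma_I + gamma_Xe) * Sigma_f * phi / (lambda_Xe + sigma_Xe * phi)
Numerator = (0.0552 + 0.0031) * 0.254 * 1.6385e+13 = 2.426324e+11
Denominator = 2.09e-5 + 2.6e-18 * 1.6385e+13 = 6.350100e-05
Xe_eq = 2.426324e+11 / 6.350100e-05 = 3.8209e+15 /cm^3

3.8209e+15


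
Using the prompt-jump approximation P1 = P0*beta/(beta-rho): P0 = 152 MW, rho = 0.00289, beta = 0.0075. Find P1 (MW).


P1/P0 = beta / (beta - rho)
P1/P0 = 0.0075 / (0.0075 - 0.00289) = 1.626898
P1 = 152 * 1.626898 = 247.29 MW

247.29


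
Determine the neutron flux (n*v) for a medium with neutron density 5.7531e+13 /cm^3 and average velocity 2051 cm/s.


phi = n * v
phi = 5.7531e+13 * 2051
phi = 1.1800e+17 /cm^2/s

1.1800e+17


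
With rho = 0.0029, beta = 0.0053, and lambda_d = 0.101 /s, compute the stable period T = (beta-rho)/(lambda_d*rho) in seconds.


T = (beta - rho) / (lambda_d * rho)
T = (0.0053 - 0.0029) / (0.101 * 0.0029)
T = 8.1939 s

8.1939


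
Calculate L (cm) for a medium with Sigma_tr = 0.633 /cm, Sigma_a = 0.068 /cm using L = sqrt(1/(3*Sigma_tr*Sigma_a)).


D = 1 / (3 * Sigma_tr) = 1 / (3 * 0.633) = 0.5265929 cm
L = sqrt(D / Sigma_a)
L = sqrt(0.5265929 / 0.068)
L = 2.7828 cm

2.7828


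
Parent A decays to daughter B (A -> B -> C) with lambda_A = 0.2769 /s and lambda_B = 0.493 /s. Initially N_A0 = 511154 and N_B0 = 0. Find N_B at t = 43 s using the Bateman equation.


N_B(t) = lambda_A * N_A0 / (lambda_B - lambda_A) * [exp(-lambda_A*t) - exp(-lambda_B*t)]
exp(-0.2769*43) = 6.745061e-06; exp(-0.493*43) = 6.214287e-10
N_B = 0.2769 * 511154 / (0.493 - 0.2769) * (6.745061e-06 - 6.214287e-10)
N_B = 4.4174

4.4174


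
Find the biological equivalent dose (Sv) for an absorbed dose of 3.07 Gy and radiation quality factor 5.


H = D * Q
H = 3.07 * 5
H = 15.350 Sv

15.350


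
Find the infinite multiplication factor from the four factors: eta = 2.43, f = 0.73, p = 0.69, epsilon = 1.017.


k_inf = eta * f * p * epsilon
k_inf = 2.43 * 0.73 * 0.69 * 1.017
k_inf = 1.2448

1.2448


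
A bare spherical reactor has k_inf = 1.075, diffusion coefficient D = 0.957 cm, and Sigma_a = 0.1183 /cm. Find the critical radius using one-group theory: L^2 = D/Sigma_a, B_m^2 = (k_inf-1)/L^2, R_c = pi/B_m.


L^2 = D / Sigma_a = 0.957 / 0.1183 = 8.089603 cm^2
B_m^2 = (k_inf - 1) / L^2 = (1.075 - 1) / 8.089603 = 0.009271160 /cm^2
For a bare sphere: B_g = pi/R, so R_c = pi / sqrt(B_m^2)
R_c = pi / sqrt(0.009271160) = 32.627 cm

32.627


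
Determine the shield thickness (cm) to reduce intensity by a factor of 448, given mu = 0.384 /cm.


x = ln(factor) / mu
x = ln(448) / 0.384
x = 15.898 cm

15.898


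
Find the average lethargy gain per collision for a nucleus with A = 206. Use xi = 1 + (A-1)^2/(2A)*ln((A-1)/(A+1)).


xi = 1 + (A-1)^2/(2A) * ln((A-1)/(A+1))
xi = 1 + (206-1)^2/(2*206) * ln((206-1)/(206 +1))
xi = 0.0096774

0.0096774


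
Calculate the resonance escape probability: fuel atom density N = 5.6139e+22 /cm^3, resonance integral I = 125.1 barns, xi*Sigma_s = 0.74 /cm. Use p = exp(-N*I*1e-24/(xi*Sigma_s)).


p = exp(-N * I * 1e-24 / (xi*Sigma_s))
p = exp(-5.6139e+22 * 125.1 * 1e-24 / 0.74)
p = 7.5564e-05

7.5564e-05


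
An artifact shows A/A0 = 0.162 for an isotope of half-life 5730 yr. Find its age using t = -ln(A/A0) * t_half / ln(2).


lambda = ln(2) / t_half = ln(2) / 5730 = 1.209681e-04 /yr
t = -ln(A/A0) / lambda
t = -ln(0.162) / 1.209681e-04
t = 15047 yr

15047


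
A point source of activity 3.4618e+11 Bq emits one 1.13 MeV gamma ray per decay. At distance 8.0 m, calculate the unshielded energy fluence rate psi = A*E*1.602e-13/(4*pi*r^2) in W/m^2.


psi = A * E * 1.602e-13 / (4*pi*r^2)
psi = 3.4618e+11 * 1.13 * 1.602e-13 / (4*pi*8.0^2)
psi = 7.7921e-05 W/m^2

7.7921e-05


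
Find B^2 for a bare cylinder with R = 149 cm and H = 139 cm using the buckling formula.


B^2 = (2.405/R)^2 + (pi/H)^2
B^2 = (2.405/149)^2 + (pi/139)^2
B^2 = 7.7135e-04 /cm^2

7.7135e-04


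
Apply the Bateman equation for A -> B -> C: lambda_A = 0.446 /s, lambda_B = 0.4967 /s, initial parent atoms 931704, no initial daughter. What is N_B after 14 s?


N_B(t) = lambda_A * N_A0 / (lambda_B - lambda_A) * [exp(-lambda_A*t) - exp(-lambda_B*t)]
exp(-0.446*14) = 0.001942072; exp(-0.4967*14) = 9.549993e-04
N_B = 0.446 * 931704 / (0.4967 - 0.446) * (0.001942072 - 9.549993e-04)
N_B = 8090.1

8090.1


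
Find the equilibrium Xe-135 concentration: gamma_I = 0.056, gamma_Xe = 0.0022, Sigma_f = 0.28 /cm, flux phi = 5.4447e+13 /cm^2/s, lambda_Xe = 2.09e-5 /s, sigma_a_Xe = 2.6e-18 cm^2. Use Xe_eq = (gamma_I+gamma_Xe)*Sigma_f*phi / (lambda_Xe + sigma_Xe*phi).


Xe_eq = (gamma_I + gamma_Xe) * Sigma_f * phi / (lambda_Xe + sigma_Xe * phi)
Numerator = (0.056 + 0.0022) * 0.28 * 5.4447e+13 = 8.872683e+11
Denominator = 2.09e-5 + 2.6e-18 * 5.4447e+13 = 1.624622e-04
Xe_eq = 8.872683e+11 / 1.624622e-04 = 5.4614e+15 /cm^3

5.4614e+15


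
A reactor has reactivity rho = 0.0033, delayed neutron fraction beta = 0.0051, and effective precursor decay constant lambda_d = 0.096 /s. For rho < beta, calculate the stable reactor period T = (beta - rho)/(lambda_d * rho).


T = (beta - rho) / (lambda_d * rho)
T = (0.0051 - 0.0033) / (0.096 * 0.0033)
T = 5.6818 s

5.6818


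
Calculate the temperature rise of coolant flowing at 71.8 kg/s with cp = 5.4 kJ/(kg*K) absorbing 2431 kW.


dT = Q / (m_dot * cp)
dT = 2431 / (71.8 * 5.4)
dT = 6.2700 C

6.2700


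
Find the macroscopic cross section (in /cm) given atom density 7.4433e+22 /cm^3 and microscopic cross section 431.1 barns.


Sigma = N * sigma_barns * 1e-24
Sigma = 7.4433e+22 * 431.1 * 1e-24
Sigma = 32.088 /cm

32.088


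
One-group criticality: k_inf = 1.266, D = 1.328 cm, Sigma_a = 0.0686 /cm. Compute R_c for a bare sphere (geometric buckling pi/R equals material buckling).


L^2 = D / Sigma_a = 1.328 / 0.0686 = 19.35860 cm^2
B_m^2 = (k_inf - 1) / L^2 = (1.266 - 1) / 19.35860 = 0.01374066 /cm^2
For a bare sphere: B_g = pi/R, so R_c = pi / sqrt(B_m^2)
R_c = pi / sqrt(0.01374066) = 26.801 cm

26.801


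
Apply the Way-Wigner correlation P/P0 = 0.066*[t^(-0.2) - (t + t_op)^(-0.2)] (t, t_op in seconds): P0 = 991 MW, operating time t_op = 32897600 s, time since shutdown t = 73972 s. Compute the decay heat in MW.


P/P0 = 0.066 * [t^(-0.2) - (t + t_op)^(-0.2)]
P/P0 = 0.066 * [73972^(-0.2) - (73972 + 32897600)^(-0.2)]
P/P0 = 0.066 * [0.1062152 - 0.03135971] = 0.004940462
P = 991 * 0.004940462 = 4.8960 MW

4.8960


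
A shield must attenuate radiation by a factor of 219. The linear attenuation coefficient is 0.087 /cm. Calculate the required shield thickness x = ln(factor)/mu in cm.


x = ln(factor) / mu
x = ln(219) / 0.087
x = 61.943 cm

61.943


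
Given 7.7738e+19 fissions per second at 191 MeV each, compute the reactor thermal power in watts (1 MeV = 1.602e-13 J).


P = fission_rate * E_MeV * 1.602e-13
P = 7.7738e+19 * 191 * 1.602e-13
P = 2.3786e+09 W

2.3786e+09


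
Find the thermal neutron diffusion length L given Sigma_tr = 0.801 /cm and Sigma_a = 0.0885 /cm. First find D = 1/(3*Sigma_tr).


D = 1 / (3 * Sigma_tr) = 1 / (3 * 0.801) = 0.4161465 cm
L = sqrt(D / Sigma_a)
L = sqrt(0.4161465 / 0.0885)
L = 2.1685 cm

2.1685


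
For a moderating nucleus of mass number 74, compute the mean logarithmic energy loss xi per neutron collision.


xi = 1 + (A-1)^2/(2A) * ln((A-1)/(A+1))
xi = 1 + (74-1)^2/(2*74) * ln((74-1)/(74 +1))
xi = 0.026785

0.026785


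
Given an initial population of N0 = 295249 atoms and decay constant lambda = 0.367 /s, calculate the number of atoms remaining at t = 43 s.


N = N0 * exp(-lambda * t)
N = 295249 * exp(-0.367 * 43)
N = 0.041361

0.041361


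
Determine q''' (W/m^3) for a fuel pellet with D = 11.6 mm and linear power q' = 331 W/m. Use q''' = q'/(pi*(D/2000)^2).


r = D / 2 / 1000 = 11.6 / 2 / 1000 = 0.0058 m
q''' = q' / (pi * r^2)
q''' = 331 / (pi * 0.0058^2)
q''' = 3.1320e+06 W/m^3

3.1320e+06


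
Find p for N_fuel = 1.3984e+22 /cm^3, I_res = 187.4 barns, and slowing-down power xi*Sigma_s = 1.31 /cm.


p = exp(-N * I * 1e-24 / (xi*Sigma_s))
p = exp(-1.3984e+22 * 187.4 * 1e-24 / 1.31)
p = 0.13527

0.13527


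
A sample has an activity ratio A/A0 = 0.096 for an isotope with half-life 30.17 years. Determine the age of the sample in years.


lambda = ln(2) / t_half = ln(2) / 30.17 = 0.02297472 /yr
t = -ln(A/A0) / lambda
t = -ln(0.096) / 0.02297472
t = 102.00 yr

102.00


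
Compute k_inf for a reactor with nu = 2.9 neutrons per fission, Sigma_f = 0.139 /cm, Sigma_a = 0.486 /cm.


k_inf = nu * Sigma_f / Sigma_a
k_inf = 2.9 * 0.139 / 0.486
k_inf = 0.82942

0.82942


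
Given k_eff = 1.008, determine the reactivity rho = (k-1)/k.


rho = (k_eff - 1) / k_eff
rho = (1.008 - 1) / 1.008
rho = 0.0079365

0.0079365


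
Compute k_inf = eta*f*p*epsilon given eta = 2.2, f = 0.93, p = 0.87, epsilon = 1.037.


k_inf = eta * f * p * epsilon
k_inf = 2.2 * 0.93 * 0.87 * 1.037
k_inf = 1.8459

1.8459


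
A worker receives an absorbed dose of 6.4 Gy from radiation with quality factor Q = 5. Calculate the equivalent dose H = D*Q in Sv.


H = D * Q
H = 6.4 * 5
H = 32.000 Sv

32.000


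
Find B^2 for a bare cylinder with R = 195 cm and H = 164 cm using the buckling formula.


B^2 = (2.405/R)^2 + (pi/H)^2
B^2 = (2.405/195)^2 + (pi/164)^2
B^2 = 5.1907e-04 /cm^2

5.1907e-04


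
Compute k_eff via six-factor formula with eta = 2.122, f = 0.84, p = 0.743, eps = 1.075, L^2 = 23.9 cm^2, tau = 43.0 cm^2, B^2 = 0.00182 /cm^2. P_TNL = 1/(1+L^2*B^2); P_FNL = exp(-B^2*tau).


k_inf = eta*f*p*eps = 2.122*0.84*0.743*1.075 = 1.423711
P_TNL = 1/(1 + L^2*B^2) = 1/(1 + 23.9*0.00182) = 0.9583152
P_FNL = exp(-B^2*tau) = exp(-0.00182*43.0) = 0.9247240
k_eff = k_inf * P_TNL * P_FNL = 1.423711 * 0.9583152 * 0.9247240
k_eff = 1.2617

1.2617


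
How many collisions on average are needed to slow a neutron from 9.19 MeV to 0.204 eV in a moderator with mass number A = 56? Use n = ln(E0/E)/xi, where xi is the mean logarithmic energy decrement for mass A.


xi = 1 + (A-1)^2/(2A)*ln((A-1)/(A+1)) = 0.03529286 (for A = 56)
n = ln(E0/E) / xi
n = ln(9.19e6 / 0.204) / 0.03529286
n = ln(4.504902e+07) / 0.03529286 = 499.34

499.34


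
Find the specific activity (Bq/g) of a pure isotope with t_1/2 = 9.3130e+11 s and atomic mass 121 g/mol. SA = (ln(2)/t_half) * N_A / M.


lambda = ln(2) / t_half = ln(2) / 9.3130e+11 = 7.442792e-13 /s
SA = lambda * N_A / M
SA = 7.442792e-13 * 6.022e23 / 121
SA = 3.7042e+09 Bq/g

3.7042e+09


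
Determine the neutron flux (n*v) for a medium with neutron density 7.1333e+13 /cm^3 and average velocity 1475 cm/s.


phi = n * v
phi = 7.1333e+13 * 1475
phi = 1.0522e+17 /cm^2/s

1.0522e+17


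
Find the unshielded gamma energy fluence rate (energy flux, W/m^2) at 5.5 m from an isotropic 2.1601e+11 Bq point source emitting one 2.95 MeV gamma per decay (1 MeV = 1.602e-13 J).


psi = A * E * 1.602e-13 / (4*pi*r^2)
psi = 2.1601e+11 * 2.95 * 1.602e-13 / (4*pi*5.5^2)
psi = 2.6855e-04 W/m^2

2.6855e-04


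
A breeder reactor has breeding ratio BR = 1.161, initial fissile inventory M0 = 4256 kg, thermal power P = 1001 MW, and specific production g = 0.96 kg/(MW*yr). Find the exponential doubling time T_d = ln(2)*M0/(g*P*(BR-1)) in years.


Breeding gain G = BR - 1 = 1.161 - 1 = 0.161
Fissile production rate = g * P * G = 0.96 * 1001 * 0.161 = 154.71456 kg/yr
T_d = ln(2) * M0 / (g * P * G)
T_d = ln(2) * 4256 / 154.71456 = 19.068 yr

19.068


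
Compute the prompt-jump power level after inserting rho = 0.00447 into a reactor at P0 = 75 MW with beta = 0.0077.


P1/P0 = beta / (beta - rho)
P1/P0 = 0.0077 / (0.0077 - 0.00447) = 2.383901
P1 = 75 * 2.383901 = 178.79 MW

178.79


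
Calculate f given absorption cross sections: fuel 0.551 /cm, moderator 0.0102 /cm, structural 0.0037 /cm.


f = Sigma_a_fuel / (Sigma_a_fuel + Sigma_a_mod + Sigma_a_other)
f = 0.551 / (0.551 + 0.0102 + 0.0037)
f = 0.97539

0.97539


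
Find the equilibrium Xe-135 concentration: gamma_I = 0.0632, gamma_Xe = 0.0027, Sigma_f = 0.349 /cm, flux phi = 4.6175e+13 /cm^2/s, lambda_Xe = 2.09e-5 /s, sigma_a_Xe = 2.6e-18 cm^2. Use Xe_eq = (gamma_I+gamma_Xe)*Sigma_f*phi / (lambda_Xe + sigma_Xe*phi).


Xe_eq = (gamma_I + gamma_Xe) * Sigma_f * phi / (lambda_Xe + sigma_Xe * phi)
Numerator = (0.0632 + 0.0027) * 0.349 * 4.6175e+13 = 1.061983e+12
Denominator = 2.09e-5 + 2.6e-18 * 4.6175e+13 = 1.409550e-04
Xe_eq = 1.061983e+12 / 1.409550e-04 = 7.5342e+15 /cm^3

7.5342e+15


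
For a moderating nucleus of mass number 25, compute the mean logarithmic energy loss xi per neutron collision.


xi = 1 + (A-1)^2/(2A) * ln((A-1)/(A+1))
xi = 1 + (25-1)^2/(2*25) * ln((25-1)/(25 +1))
xi = 0.077908

0.077908


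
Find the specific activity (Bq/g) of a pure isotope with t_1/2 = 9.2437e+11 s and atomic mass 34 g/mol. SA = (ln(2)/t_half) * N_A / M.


lambda = ln(2) / t_half = ln(2) / 9.2437e+11 = 7.498590e-13 /s
SA = lambda * N_A / M
SA = 7.498590e-13 * 6.022e23 / 34
SA = 1.3281e+10 Bq/g

1.3281e+10


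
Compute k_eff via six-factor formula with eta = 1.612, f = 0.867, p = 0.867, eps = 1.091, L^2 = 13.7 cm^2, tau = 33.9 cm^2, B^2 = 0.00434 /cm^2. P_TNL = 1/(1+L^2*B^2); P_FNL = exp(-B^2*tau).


k_inf = eta*f*p*eps = 1.612*0.867*0.867*1.091 = 1.321989
P_TNL = 1/(1 + L^2*B^2) = 1/(1 + 13.7*0.00434) = 0.9438789
P_FNL = exp(-B^2*tau) = exp(-0.00434*33.9) = 0.8631852
k_eff = k_inf * P_TNL * P_FNL = 1.321989 * 0.9438789 * 0.8631852
k_eff = 1.0771

1.0771


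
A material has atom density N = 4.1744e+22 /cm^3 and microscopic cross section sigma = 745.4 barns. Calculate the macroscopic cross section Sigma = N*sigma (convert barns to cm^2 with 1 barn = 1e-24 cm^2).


Sigma = N * sigma_barns * 1e-24
Sigma = 4.1744e+22 * 745.4 * 1e-24
Sigma = 31.116 /cm

31.116


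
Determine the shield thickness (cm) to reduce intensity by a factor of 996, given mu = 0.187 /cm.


x = ln(factor) / mu
x = ln(996) / 0.187
x = 36.918 cm

36.918


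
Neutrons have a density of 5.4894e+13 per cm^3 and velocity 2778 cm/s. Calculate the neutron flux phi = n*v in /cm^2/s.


phi = n * v
phi = 5.4894e+13 * 2778
phi = 1.5250e+17 /cm^2/s

1.5250e+17


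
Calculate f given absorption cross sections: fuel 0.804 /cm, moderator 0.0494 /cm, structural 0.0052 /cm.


f = Sigma_a_fuel / (Sigma_a_fuel + Sigma_a_mod + Sigma_a_other)
f = 0.804 / (0.804 + 0.0494 + 0.0052)
f = 0.93641

0.93641


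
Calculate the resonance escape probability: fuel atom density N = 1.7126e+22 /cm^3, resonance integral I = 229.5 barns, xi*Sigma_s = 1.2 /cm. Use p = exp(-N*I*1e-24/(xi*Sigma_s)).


p = exp(-N * I * 1e-24 / (xi*Sigma_s))
p = exp(-1.7126e+22 * 229.5 * 1e-24 / 1.2)
p = 0.037804

0.037804


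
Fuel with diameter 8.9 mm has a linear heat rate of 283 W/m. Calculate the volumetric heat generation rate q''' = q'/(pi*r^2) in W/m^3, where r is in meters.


r = D / 2 / 1000 = 8.9 / 2 / 1000 = 0.00445 m
q''' = q' / (pi * r^2)
q''' = 283 / (pi * 0.00445^2)
q''' = 4.5490e+06 W/m^3

4.5490e+06


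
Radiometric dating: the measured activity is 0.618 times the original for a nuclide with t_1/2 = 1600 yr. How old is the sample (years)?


lambda = ln(2) / t_half = ln(2) / 1600 = 4.332170e-04 /yr
t = -ln(A/A0) / lambda
t = -ln(0.618) / 4.332170e-04
t = 1110.9 yr

1110.9


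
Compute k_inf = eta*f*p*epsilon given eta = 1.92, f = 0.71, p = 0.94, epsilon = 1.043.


k_inf = eta * f * p * epsilon
k_inf = 1.92 * 0.71 * 0.94 * 1.043
k_inf = 1.3365

1.3365


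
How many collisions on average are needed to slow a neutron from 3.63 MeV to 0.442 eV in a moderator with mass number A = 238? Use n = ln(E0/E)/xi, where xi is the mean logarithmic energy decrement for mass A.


xi = 1 + (A-1)^2/(2A)*ln((A-1)/(A+1)) = 0.008379872 (for A = 238)
n = ln(E0/E) / xi
n = ln(3.63e6 / 0.442) / 0.008379872
n = ln(8.212670e+06) / 0.008379872 = 1899.9

1899.9


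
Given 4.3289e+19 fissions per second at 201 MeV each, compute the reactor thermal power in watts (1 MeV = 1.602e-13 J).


P = fission_rate * E_MeV * 1.602e-13
P = 4.3289e+19 * 201 * 1.602e-13
P = 1.3939e+09 W

1.3939e+09


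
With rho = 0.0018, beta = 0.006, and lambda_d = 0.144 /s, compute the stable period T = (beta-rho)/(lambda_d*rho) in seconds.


T = (beta - rho) / (lambda_d * rho)
T = (0.006 - 0.0018) / (0.144 * 0.0018)
T = 16.204 s

16.204


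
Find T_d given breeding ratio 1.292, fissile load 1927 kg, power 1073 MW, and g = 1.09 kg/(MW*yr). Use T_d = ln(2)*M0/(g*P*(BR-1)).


Breeding gain G = BR - 1 = 1.292 - 1 = 0.292
Fissile production rate = g * P * G = 1.09 * 1073 * 0.292 = 341.51444 kg/yr
T_d = ln(2) * M0 / (g * P * G)
T_d = ln(2) * 1927 / 341.51444 = 3.9111 yr

3.9111
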